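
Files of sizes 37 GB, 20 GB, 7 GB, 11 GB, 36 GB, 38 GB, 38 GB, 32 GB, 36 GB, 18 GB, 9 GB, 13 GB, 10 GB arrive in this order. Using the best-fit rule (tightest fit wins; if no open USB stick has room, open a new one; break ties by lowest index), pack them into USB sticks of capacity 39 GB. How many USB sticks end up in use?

  37 → USB stick 1 (new)  [load 37/39]
  20 → USB stick 2 (new)  [load 20/39]
  7 → USB stick 2  [load 27/39]
  11 → USB stick 2  [load 38/39]
  36 → USB stick 3 (new)  [load 36/39]
  38 → USB stick 4 (new)  [load 38/39]
  38 → USB stick 5 (new)  [load 38/39]
  32 → USB stick 6 (new)  [load 32/39]
  36 → USB stick 7 (new)  [load 36/39]
  18 → USB stick 8 (new)  [load 18/39]
  9 → USB stick 8  [load 27/39]
  13 → USB stick 9 (new)  [load 13/39]
  10 → USB stick 8  [load 37/39]
9 USB sticks opened.

9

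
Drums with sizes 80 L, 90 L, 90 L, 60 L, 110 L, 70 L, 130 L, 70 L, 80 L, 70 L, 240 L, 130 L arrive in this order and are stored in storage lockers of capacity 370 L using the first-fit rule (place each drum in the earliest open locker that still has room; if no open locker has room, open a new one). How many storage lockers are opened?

  80 → locker 1 (new)  [load 80/370]
  90 → locker 1  [load 170/370]
  90 → locker 1  [load 260/370]
  60 → locker 1  [load 320/370]
  110 → locker 2 (new)  [load 110/370]
  70 → locker 2  [load 180/370]
  130 → locker 2  [load 310/370]
  70 → locker 3 (new)  [load 70/370]
  80 → locker 3  [load 150/370]
  70 → locker 3  [load 220/370]
  240 → locker 4 (new)  [load 240/370]
  130 → locker 3  [load 350/370]
4 storage lockers opened.

4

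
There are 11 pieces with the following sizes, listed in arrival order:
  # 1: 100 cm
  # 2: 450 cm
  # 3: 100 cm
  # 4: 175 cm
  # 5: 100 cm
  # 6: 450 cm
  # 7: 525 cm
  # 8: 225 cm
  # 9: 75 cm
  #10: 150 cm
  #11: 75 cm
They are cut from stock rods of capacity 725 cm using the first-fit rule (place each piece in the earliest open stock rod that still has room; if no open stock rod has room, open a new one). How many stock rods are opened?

4

  100 → stock rod 1 (new)  [load 100/725]
  450 → stock rod 1  [load 550/725]
  100 → stock rod 1  [load 650/725]
  175 → stock rod 2 (new)  [load 175/725]
  100 → stock rod 2  [load 275/725]
  450 → stock rod 2  [load 725/725]
  525 → stock rod 3 (new)  [load 525/725]
  225 → stock rod 4 (new)  [load 225/725]
  75 → stock rod 1  [load 725/725]
  150 → stock rod 3  [load 675/725]
  75 → stock rod 4  [load 300/725]
4 stock rods opened.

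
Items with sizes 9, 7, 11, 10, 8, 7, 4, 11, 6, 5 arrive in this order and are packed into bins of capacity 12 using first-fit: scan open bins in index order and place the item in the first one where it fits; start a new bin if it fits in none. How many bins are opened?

  9 → bin 1 (new)  [load 9/12]
  7 → bin 2 (new)  [load 7/12]
  11 → bin 3 (new)  [load 11/12]
  10 → bin 4 (new)  [load 10/12]
  8 → bin 5 (new)  [load 8/12]
  7 → bin 6 (new)  [load 7/12]
  4 → bin 2  [load 11/12]
  11 → bin 7 (new)  [load 11/12]
  6 → bin 8 (new)  [load 6/12]
  5 → bin 6  [load 12/12]
8 bins opened.

8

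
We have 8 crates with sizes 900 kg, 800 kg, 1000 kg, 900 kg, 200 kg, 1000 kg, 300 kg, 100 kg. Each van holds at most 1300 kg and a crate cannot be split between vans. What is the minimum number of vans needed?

5

Total = 1000 + 1000 + 900 + 900 + 800 + 300 + 200 + 100 = 5200 kg.
Lower bound: ⌈5200/1300⌉ = 4 vans.
Also, 5 crates each exceed 650 kg, and no two of those can share a van, so at least 5 vans are needed.
A packing using 5 vans:
  van 1: 1000 + 300 = 1300
  van 2: 1000 + 200 + 100 = 1300
  van 3: 900 = 900
  van 4: 900 = 900
  van 5: 800 = 800
This matches the lower bound, so 5 is optimal.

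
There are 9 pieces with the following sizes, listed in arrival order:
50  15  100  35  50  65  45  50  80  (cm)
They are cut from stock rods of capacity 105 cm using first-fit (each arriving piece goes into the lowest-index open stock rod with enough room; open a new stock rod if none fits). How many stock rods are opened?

  50 → stock rod 1 (new)  [load 50/105]
  15 → stock rod 1  [load 65/105]
  100 → stock rod 2 (new)  [load 100/105]
  35 → stock rod 1  [load 100/105]
  50 → stock rod 3 (new)  [load 50/105]
  65 → stock rod 4 (new)  [load 65/105]
  45 → stock rod 3  [load 95/105]
  50 → stock rod 5 (new)  [load 50/105]
  80 → stock rod 6 (new)  [load 80/105]
6 stock rods opened.

6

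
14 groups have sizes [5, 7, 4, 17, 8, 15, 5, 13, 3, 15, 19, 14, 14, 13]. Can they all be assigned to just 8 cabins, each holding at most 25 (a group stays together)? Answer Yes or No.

Yes

A valid assignment using 8 cabins:
  cabin 1: 19 + 5 = 24
  cabin 2: 17 + 8 = 25
  cabin 3: 15 + 7 + 3 = 25
  cabin 4: 15 + 5 + 4 = 24
  cabin 5: 14 = 14
  cabin 6: 14 = 14
  cabin 7: 13 = 13
  cabin 8: 13 = 13
Every load is within 25, so 8 cabins suffice.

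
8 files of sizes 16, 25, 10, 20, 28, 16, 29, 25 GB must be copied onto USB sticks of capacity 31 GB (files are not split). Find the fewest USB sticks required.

7

Total = 29 + 28 + 25 + 25 + 20 + 16 + 16 + 10 = 169 GB.
Lower bound: ⌈169/31⌉ = 6 USB sticks.
Also, 7 files each exceed 31/2 GB, and no two of those can share a USB stick, so at least 7 USB sticks are needed.
A packing using 7 USB sticks:
  USB stick 1: 29 = 29
  USB stick 2: 28 = 28
  USB stick 3: 25 = 25
  USB stick 4: 25 = 25
  USB stick 5: 20 + 10 = 30
  USB stick 6: 16 = 16
  USB stick 7: 16 = 16
This matches the lower bound, so 7 is optimal.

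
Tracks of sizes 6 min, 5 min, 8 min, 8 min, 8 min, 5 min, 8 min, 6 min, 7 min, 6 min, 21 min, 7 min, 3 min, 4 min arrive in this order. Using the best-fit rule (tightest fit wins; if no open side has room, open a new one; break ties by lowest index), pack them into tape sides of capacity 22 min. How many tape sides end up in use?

  6 → side 1 (new)  [load 6/22]
  5 → side 1  [load 11/22]
  8 → side 1  [load 19/22]
  8 → side 2 (new)  [load 8/22]
  8 → side 2  [load 16/22]
  5 → side 2  [load 21/22]
  8 → side 3 (new)  [load 8/22]
  6 → side 3  [load 14/22]
  7 → side 3  [load 21/22]
  6 → side 4 (new)  [load 6/22]
  21 → side 5 (new)  [load 21/22]
  7 → side 4  [load 13/22]
  3 → side 1  [load 22/22]
  4 → side 4  [load 17/22]
5 tape sides opened.

5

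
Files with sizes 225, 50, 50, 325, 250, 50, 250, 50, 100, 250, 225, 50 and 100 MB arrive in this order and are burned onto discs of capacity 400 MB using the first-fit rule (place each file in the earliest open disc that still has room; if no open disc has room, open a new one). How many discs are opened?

  225 → disc 1 (new)  [load 225/400]
  50 → disc 1  [load 275/400]
  50 → disc 1  [load 325/400]
  325 → disc 2 (new)  [load 325/400]
  250 → disc 3 (new)  [load 250/400]
  50 → disc 1  [load 375/400]
  250 → disc 4 (new)  [load 250/400]
  50 → disc 2  [load 375/400]
  100 → disc 3  [load 350/400]
  250 → disc 5 (new)  [load 250/400]
  225 → disc 6 (new)  [load 225/400]
  50 → disc 3  [load 400/400]
  100 → disc 4  [load 350/400]
6 discs opened.

6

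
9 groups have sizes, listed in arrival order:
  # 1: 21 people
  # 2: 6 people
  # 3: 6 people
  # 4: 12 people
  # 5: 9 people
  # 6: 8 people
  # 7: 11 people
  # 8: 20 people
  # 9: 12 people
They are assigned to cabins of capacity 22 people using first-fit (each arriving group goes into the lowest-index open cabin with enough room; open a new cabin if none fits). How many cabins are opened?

6

  21 → cabin 1 (new)  [load 21/22]
  6 → cabin 2 (new)  [load 6/22]
  6 → cabin 2  [load 12/22]
  12 → cabin 3 (new)  [load 12/22]
  9 → cabin 2  [load 21/22]
  8 → cabin 3  [load 20/22]
  11 → cabin 4 (new)  [load 11/22]
  20 → cabin 5 (new)  [load 20/22]
  12 → cabin 6 (new)  [load 12/22]
6 cabins opened.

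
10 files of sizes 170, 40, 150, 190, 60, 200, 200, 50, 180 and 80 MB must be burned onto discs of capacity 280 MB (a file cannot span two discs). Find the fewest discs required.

Total = 200 + 200 + 190 + 180 + 170 + 150 + 80 + 60 + 50 + 40 = 1320 MB.
Lower bound: ⌈1320/280⌉ = 5 discs.
Also, 6 files each exceed 140 MB, and no two of those can share a disc, so at least 6 discs are needed.
A packing using 6 discs:
  disc 1: 200 + 80 = 280
  disc 2: 200 + 60 = 260
  disc 3: 190 + 50 + 40 = 280
  disc 4: 180 = 180
  disc 5: 170 = 170
  disc 6: 150 = 150
This matches the lower bound, so 6 is optimal.

6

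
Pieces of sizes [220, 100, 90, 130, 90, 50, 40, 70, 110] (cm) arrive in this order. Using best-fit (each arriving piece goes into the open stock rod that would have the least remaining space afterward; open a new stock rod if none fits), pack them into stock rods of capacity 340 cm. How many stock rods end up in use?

  220 → stock rod 1 (new)  [load 220/340]
  100 → stock rod 1  [load 320/340]
  90 → stock rod 2 (new)  [load 90/340]
  130 → stock rod 2  [load 220/340]
  90 → stock rod 2  [load 310/340]
  50 → stock rod 3 (new)  [load 50/340]
  40 → stock rod 3  [load 90/340]
  70 → stock rod 3  [load 160/340]
  110 → stock rod 3  [load 270/340]
3 stock rods opened.

3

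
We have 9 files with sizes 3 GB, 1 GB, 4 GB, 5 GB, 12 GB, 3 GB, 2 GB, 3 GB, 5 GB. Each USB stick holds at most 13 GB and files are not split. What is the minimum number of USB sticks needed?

3

Total = 12 + 5 + 5 + 4 + 3 + 3 + 3 + 2 + 1 = 38 GB.
Lower bound: ⌈38/13⌉ = 3 USB sticks.
A packing using 3 USB sticks:
  USB stick 1: 12 + 1 = 13
  USB stick 2: 5 + 5 + 3 = 13
  USB stick 3: 4 + 3 + 3 + 2 = 12
This matches the lower bound, so 3 is optimal.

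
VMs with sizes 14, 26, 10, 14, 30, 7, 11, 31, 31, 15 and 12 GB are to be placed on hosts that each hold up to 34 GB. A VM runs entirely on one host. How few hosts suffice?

Total = 31 + 31 + 30 + 26 + 15 + 14 + 14 + 12 + 11 + 10 + 7 = 201 GB.
Lower bound: ⌈201/34⌉ = 6 hosts.
A packing using 7 hosts:
  host 1: 31 = 31
  host 2: 31 = 31
  host 3: 30 = 30
  host 4: 26 + 7 = 33
  host 5: 15 + 14 = 29
  host 6: 14 + 12 = 26
  host 7: 11 + 10 = 21
No arrangement into 6 hosts stays within capacity, so 7 is optimal.

7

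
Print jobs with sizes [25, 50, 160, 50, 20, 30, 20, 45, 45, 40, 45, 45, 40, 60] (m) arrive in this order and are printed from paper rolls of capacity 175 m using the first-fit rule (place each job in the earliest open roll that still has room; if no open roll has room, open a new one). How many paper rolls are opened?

  25 → roll 1 (new)  [load 25/175]
  50 → roll 1  [load 75/175]
  160 → roll 2 (new)  [load 160/175]
  50 → roll 1  [load 125/175]
  20 → roll 1  [load 145/175]
  30 → roll 1  [load 175/175]
  20 → roll 3 (new)  [load 20/175]
  45 → roll 3  [load 65/175]
  45 → roll 3  [load 110/175]
  40 → roll 3  [load 150/175]
  45 → roll 4 (new)  [load 45/175]
  45 → roll 4  [load 90/175]
  40 → roll 4  [load 130/175]
  60 → roll 5 (new)  [load 60/175]
5 paper rolls opened.

5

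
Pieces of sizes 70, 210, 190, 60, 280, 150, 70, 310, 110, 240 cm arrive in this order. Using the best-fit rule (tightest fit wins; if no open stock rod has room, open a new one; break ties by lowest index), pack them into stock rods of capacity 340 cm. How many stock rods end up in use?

6

  70 → stock rod 1 (new)  [load 70/340]
  210 → stock rod 1  [load 280/340]
  190 → stock rod 2 (new)  [load 190/340]
  60 → stock rod 1  [load 340/340]
  280 → stock rod 3 (new)  [load 280/340]
  150 → stock rod 2  [load 340/340]
  70 → stock rod 4 (new)  [load 70/340]
  310 → stock rod 5 (new)  [load 310/340]
  110 → stock rod 4  [load 180/340]
  240 → stock rod 6 (new)  [load 240/340]
6 stock rods opened.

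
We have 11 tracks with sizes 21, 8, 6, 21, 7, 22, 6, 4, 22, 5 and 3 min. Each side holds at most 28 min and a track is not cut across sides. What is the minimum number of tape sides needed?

5

Total = 22 + 22 + 21 + 21 + 8 + 7 + 6 + 6 + 5 + 4 + 3 = 125 min.
Lower bound: ⌈125/28⌉ = 5 tape sides.
A packing using 5 tape sides:
  side 1: 22 + 6 = 28
  side 2: 22 + 6 = 28
  side 3: 21 + 7 = 28
  side 4: 21 + 5 = 26
  side 5: 8 + 4 + 3 = 15
This matches the lower bound, so 5 is optimal.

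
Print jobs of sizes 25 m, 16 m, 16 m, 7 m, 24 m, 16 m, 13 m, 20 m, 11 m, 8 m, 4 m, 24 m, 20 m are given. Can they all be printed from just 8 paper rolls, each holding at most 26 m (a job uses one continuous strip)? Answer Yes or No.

No

Total = 204 m; ⌈204/26⌉ = 8.
The bound of 8 does not rule out 8, but exhaustive search shows no assignment into 8 paper rolls of capacity 26 m exists — the minimum is 9.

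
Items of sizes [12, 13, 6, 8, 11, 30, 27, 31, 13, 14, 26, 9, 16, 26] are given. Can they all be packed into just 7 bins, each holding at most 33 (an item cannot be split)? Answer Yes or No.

No

Total = 242; ⌈242/33⌉ = 8.
At least 8 bins are required, but only 7 are allowed.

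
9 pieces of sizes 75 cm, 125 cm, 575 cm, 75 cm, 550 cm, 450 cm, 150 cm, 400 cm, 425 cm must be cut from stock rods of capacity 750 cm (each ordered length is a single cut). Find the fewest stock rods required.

5

Total = 575 + 550 + 450 + 425 + 400 + 150 + 125 + 75 + 75 = 2825 cm.
Lower bound: ⌈2825/750⌉ = 4 stock rods.
Also, 5 pieces each exceed 375 cm, and no two of those can share a stock rod, so at least 5 stock rods are needed.
A packing using 5 stock rods:
  stock rod 1: 575 + 150 = 725
  stock rod 2: 550 + 125 + 75 = 750
  stock rod 3: 450 + 75 = 525
  stock rod 4: 425 = 425
  stock rod 5: 400 = 400
This matches the lower bound, so 5 is optimal.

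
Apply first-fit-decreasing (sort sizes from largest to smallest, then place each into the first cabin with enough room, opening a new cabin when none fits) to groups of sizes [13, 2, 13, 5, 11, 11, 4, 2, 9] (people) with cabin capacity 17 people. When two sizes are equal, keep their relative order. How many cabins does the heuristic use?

Sorted descending: 13, 13, 11, 11, 9, 5, 4, 2, 2.
  13 → cabin 1 (new)  [load 13/17]
  13 → cabin 2 (new)  [load 13/17]
  11 → cabin 3 (new)  [load 11/17]
  11 → cabin 4 (new)  [load 11/17]
  9 → cabin 5 (new)  [load 9/17]
  5 → cabin 3  [load 16/17]
  4 → cabin 1  [load 17/17]
  2 → cabin 2  [load 15/17]
  2 → cabin 2  [load 17/17]
5 cabins opened.

5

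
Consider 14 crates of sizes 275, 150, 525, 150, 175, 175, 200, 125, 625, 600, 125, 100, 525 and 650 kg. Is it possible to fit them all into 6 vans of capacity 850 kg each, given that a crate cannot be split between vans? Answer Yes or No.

A valid assignment using 6 vans:
  van 1: 650 + 200 = 850
  van 2: 625 + 175 = 800
  van 3: 600 + 175 = 775
  van 4: 525 + 275 = 800
  van 5: 525 + 150 + 150 = 825
  van 6: 125 + 125 + 100 = 350
Every load is within 850 kg, so 6 vans suffice.

Yes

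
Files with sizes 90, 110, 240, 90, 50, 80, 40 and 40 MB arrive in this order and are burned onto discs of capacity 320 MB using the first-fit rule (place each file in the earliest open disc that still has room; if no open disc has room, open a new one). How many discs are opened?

3

  90 → disc 1 (new)  [load 90/320]
  110 → disc 1  [load 200/320]
  240 → disc 2 (new)  [load 240/320]
  90 → disc 1  [load 290/320]
  50 → disc 2  [load 290/320]
  80 → disc 3 (new)  [load 80/320]
  40 → disc 3  [load 120/320]
  40 → disc 3  [load 160/320]
3 discs opened.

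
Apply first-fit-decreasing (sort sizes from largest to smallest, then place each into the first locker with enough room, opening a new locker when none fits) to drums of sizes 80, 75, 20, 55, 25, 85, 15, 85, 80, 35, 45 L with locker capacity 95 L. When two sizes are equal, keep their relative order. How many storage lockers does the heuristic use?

7

Sorted descending: 85, 85, 80, 80, 75, 55, 45, 35, 25, 20, 15.
  85 → locker 1 (new)  [load 85/95]
  85 → locker 2 (new)  [load 85/95]
  80 → locker 3 (new)  [load 80/95]
  80 → locker 4 (new)  [load 80/95]
  75 → locker 5 (new)  [load 75/95]
  55 → locker 6 (new)  [load 55/95]
  45 → locker 7 (new)  [load 45/95]
  35 → locker 6  [load 90/95]
  25 → locker 7  [load 70/95]
  20 → locker 5  [load 95/95]
  15 → locker 3  [load 95/95]
7 storage lockers opened.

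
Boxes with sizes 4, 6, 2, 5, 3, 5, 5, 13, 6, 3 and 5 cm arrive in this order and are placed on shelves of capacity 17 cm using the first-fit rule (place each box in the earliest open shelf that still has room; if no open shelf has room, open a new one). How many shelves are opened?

  4 → shelf 1 (new)  [load 4/17]
  6 → shelf 1  [load 10/17]
  2 → shelf 1  [load 12/17]
  5 → shelf 1  [load 17/17]
  3 → shelf 2 (new)  [load 3/17]
  5 → shelf 2  [load 8/17]
  5 → shelf 2  [load 13/17]
  13 → shelf 3 (new)  [load 13/17]
  6 → shelf 4 (new)  [load 6/17]
  3 → shelf 2  [load 16/17]
  5 → shelf 4  [load 11/17]
4 shelves opened.

4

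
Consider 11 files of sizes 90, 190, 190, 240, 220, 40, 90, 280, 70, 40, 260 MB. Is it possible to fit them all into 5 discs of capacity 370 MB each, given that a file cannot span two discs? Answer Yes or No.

No

Total = 1710 MB; ⌈1710/370⌉ = 5.
6 files each exceed half the capacity and cannot share a disc, forcing at least 6 discs.
At least 6 discs are required, but only 5 are allowed.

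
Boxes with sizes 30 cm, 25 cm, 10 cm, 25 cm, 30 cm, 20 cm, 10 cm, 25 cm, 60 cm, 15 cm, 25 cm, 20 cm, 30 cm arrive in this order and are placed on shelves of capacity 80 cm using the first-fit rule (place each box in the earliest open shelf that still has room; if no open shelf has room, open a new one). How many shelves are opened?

  30 → shelf 1 (new)  [load 30/80]
  25 → shelf 1  [load 55/80]
  10 → shelf 1  [load 65/80]
  25 → shelf 2 (new)  [load 25/80]
  30 → shelf 2  [load 55/80]
  20 → shelf 2  [load 75/80]
  10 → shelf 1  [load 75/80]
  25 → shelf 3 (new)  [load 25/80]
  60 → shelf 4 (new)  [load 60/80]
  15 → shelf 3  [load 40/80]
  25 → shelf 3  [load 65/80]
  20 → shelf 4  [load 80/80]
  30 → shelf 5 (new)  [load 30/80]
5 shelves opened.

5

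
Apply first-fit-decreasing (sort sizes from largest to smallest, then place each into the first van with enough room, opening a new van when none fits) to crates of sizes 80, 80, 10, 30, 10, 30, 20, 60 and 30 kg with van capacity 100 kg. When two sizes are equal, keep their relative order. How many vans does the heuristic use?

Sorted descending: 80, 80, 60, 30, 30, 30, 20, 10, 10.
  80 → van 1 (new)  [load 80/100]
  80 → van 2 (new)  [load 80/100]
  60 → van 3 (new)  [load 60/100]
  30 → van 3  [load 90/100]
  30 → van 4 (new)  [load 30/100]
  30 → van 4  [load 60/100]
  20 → van 1  [load 100/100]
  10 → van 2  [load 90/100]
  10 → van 2  [load 100/100]
4 vans opened.

4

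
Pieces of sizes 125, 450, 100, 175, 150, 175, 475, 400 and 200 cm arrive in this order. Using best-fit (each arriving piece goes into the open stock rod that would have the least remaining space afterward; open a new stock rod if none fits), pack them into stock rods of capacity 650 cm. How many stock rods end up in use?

  125 → stock rod 1 (new)  [load 125/650]
  450 → stock rod 1  [load 575/650]
  100 → stock rod 2 (new)  [load 100/650]
  175 → stock rod 2  [load 275/650]
  150 → stock rod 2  [load 425/650]
  175 → stock rod 2  [load 600/650]
  475 → stock rod 3 (new)  [load 475/650]
  400 → stock rod 4 (new)  [load 400/650]
  200 → stock rod 4  [load 600/650]
4 stock rods opened.

4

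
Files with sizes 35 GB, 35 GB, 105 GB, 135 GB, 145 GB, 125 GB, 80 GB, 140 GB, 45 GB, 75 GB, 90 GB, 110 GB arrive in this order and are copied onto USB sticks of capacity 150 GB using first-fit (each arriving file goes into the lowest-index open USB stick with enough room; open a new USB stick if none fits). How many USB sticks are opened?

  35 → USB stick 1 (new)  [load 35/150]
  35 → USB stick 1  [load 70/150]
  105 → USB stick 2 (new)  [load 105/150]
  135 → USB stick 3 (new)  [load 135/150]
  145 → USB stick 4 (new)  [load 145/150]
  125 → USB stick 5 (new)  [load 125/150]
  80 → USB stick 1  [load 150/150]
  140 → USB stick 6 (new)  [load 140/150]
  45 → USB stick 2  [load 150/150]
  75 → USB stick 7 (new)  [load 75/150]
  90 → USB stick 8 (new)  [load 90/150]
  110 → USB stick 9 (new)  [load 110/150]
9 USB sticks opened.

9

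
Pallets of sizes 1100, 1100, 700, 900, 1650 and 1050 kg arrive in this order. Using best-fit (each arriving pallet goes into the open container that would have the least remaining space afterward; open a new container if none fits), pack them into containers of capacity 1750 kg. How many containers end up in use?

5

  1100 → container 1 (new)  [load 1100/1750]
  1100 → container 2 (new)  [load 1100/1750]
  700 → container 3 (new)  [load 700/1750]
  900 → container 3  [load 1600/1750]
  1650 → container 4 (new)  [load 1650/1750]
  1050 → container 5 (new)  [load 1050/1750]
5 containers opened.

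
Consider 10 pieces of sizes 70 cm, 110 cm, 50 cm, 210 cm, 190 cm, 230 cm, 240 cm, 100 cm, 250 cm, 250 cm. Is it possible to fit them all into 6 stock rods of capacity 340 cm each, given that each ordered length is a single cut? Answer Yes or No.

A valid assignment using 6 stock rods:
  stock rod 1: 250 + 70 = 320
  stock rod 2: 250 + 50 = 300
  stock rod 3: 240 + 100 = 340
  stock rod 4: 230 + 110 = 340
  stock rod 5: 210 = 210
  stock rod 6: 190 = 190
Every load is within 340 cm, so 6 stock rods suffice.

Yes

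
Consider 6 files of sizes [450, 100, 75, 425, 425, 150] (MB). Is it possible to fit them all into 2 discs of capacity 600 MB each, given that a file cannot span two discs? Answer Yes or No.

No

Total = 1625 MB; ⌈1625/600⌉ = 3.
At least 3 discs are required, but only 2 are allowed.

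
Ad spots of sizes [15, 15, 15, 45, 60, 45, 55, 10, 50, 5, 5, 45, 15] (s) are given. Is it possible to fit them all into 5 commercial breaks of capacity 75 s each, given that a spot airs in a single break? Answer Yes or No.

No

Total = 380 s; ⌈380/75⌉ = 6.
At least 6 commercial breaks are required, but only 5 are allowed.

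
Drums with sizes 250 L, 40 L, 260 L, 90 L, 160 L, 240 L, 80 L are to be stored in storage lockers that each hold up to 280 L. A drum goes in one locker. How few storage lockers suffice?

5

Total = 260 + 250 + 240 + 160 + 90 + 80 + 40 = 1120 L.
Lower bound: ⌈1120/280⌉ = 4 storage lockers.
A packing using 5 storage lockers:
  locker 1: 260 = 260
  locker 2: 250 = 250
  locker 3: 240 + 40 = 280
  locker 4: 160 + 90 = 250
  locker 5: 80 = 80
No arrangement into 4 storage lockers stays within capacity, so 5 is optimal.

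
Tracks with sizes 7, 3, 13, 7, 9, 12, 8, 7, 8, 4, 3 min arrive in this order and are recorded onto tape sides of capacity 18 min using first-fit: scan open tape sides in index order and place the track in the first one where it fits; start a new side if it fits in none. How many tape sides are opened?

5

  7 → side 1 (new)  [load 7/18]
  3 → side 1  [load 10/18]
  13 → side 2 (new)  [load 13/18]
  7 → side 1  [load 17/18]
  9 → side 3 (new)  [load 9/18]
  12 → side 4 (new)  [load 12/18]
  8 → side 3  [load 17/18]
  7 → side 5 (new)  [load 7/18]
  8 → side 5  [load 15/18]
  4 → side 2  [load 17/18]
  3 → side 4  [load 15/18]
5 tape sides opened.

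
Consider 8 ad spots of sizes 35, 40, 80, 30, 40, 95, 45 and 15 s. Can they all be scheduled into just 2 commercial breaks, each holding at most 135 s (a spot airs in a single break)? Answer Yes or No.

No

Total = 380 s; ⌈380/135⌉ = 3.
At least 3 commercial breaks are required, but only 2 are allowed.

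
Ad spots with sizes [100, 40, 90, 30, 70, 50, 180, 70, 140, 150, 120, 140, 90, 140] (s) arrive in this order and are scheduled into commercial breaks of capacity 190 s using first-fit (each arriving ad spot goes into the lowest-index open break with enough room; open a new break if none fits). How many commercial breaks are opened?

10

  100 → break 1 (new)  [load 100/190]
  40 → break 1  [load 140/190]
  90 → break 2 (new)  [load 90/190]
  30 → break 1  [load 170/190]
  70 → break 2  [load 160/190]
  50 → break 3 (new)  [load 50/190]
  180 → break 4 (new)  [load 180/190]
  70 → break 3  [load 120/190]
  140 → break 5 (new)  [load 140/190]
  150 → break 6 (new)  [load 150/190]
  120 → break 7 (new)  [load 120/190]
  140 → break 8 (new)  [load 140/190]
  90 → break 9 (new)  [load 90/190]
  140 → break 10 (new)  [load 140/190]
10 commercial breaks opened.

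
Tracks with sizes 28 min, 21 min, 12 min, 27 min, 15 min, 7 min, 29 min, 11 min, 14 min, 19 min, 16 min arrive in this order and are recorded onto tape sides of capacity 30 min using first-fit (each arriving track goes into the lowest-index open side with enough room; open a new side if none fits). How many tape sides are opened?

8

  28 → side 1 (new)  [load 28/30]
  21 → side 2 (new)  [load 21/30]
  12 → side 3 (new)  [load 12/30]
  27 → side 4 (new)  [load 27/30]
  15 → side 3  [load 27/30]
  7 → side 2  [load 28/30]
  29 → side 5 (new)  [load 29/30]
  11 → side 6 (new)  [load 11/30]
  14 → side 6  [load 25/30]
  19 → side 7 (new)  [load 19/30]
  16 → side 8 (new)  [load 16/30]
8 tape sides opened.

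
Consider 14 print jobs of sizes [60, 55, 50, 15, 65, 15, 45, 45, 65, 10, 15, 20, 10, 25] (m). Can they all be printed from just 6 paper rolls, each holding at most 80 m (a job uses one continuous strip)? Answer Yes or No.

No

Total = 495 m; ⌈495/80⌉ = 7.
At least 7 paper rolls are required, but only 6 are allowed.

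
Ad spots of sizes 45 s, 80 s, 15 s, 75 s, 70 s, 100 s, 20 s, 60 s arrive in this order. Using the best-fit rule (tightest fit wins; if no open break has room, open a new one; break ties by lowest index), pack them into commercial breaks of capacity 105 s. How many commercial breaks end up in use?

  45 → break 1 (new)  [load 45/105]
  80 → break 2 (new)  [load 80/105]
  15 → break 2  [load 95/105]
  75 → break 3 (new)  [load 75/105]
  70 → break 4 (new)  [load 70/105]
  100 → break 5 (new)  [load 100/105]
  20 → break 3  [load 95/105]
  60 → break 1  [load 105/105]
5 commercial breaks opened.

5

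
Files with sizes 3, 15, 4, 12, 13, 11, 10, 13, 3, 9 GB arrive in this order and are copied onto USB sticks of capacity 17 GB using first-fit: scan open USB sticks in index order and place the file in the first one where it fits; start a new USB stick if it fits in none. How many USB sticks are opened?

  3 → USB stick 1 (new)  [load 3/17]
  15 → USB stick 2 (new)  [load 15/17]
  4 → USB stick 1  [load 7/17]
  12 → USB stick 3 (new)  [load 12/17]
  13 → USB stick 4 (new)  [load 13/17]
  11 → USB stick 5 (new)  [load 11/17]
  10 → USB stick 1  [load 17/17]
  13 → USB stick 6 (new)  [load 13/17]
  3 → USB stick 3  [load 15/17]
  9 → USB stick 7 (new)  [load 9/17]
7 USB sticks opened.

7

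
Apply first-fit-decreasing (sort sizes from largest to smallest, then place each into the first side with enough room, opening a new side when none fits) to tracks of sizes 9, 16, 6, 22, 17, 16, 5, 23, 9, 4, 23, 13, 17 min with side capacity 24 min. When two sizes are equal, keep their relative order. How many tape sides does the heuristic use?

9

Sorted descending: 23, 23, 22, 17, 17, 16, 16, 13, 9, 9, 6, 5, 4.
  23 → side 1 (new)  [load 23/24]
  23 → side 2 (new)  [load 23/24]
  22 → side 3 (new)  [load 22/24]
  17 → side 4 (new)  [load 17/24]
  17 → side 5 (new)  [load 17/24]
  16 → side 6 (new)  [load 16/24]
  16 → side 7 (new)  [load 16/24]
  13 → side 8 (new)  [load 13/24]
  9 → side 8  [load 22/24]
  9 → side 9 (new)  [load 9/24]
  6 → side 4  [load 23/24]
  5 → side 5  [load 22/24]
  4 → side 6  [load 20/24]
9 tape sides opened.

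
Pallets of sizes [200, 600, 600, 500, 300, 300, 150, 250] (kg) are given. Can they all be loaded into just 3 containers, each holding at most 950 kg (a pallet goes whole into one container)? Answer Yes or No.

No

Total = 2900 kg; ⌈2900/950⌉ = 4.
At least 4 containers are required, but only 3 are allowed.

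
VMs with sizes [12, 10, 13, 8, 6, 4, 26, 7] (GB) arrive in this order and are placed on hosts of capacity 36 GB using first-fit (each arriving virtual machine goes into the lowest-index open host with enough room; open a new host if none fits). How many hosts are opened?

3

  12 → host 1 (new)  [load 12/36]
  10 → host 1  [load 22/36]
  13 → host 1  [load 35/36]
  8 → host 2 (new)  [load 8/36]
  6 → host 2  [load 14/36]
  4 → host 2  [load 18/36]
  26 → host 3 (new)  [load 26/36]
  7 → host 2  [load 25/36]
3 hosts opened.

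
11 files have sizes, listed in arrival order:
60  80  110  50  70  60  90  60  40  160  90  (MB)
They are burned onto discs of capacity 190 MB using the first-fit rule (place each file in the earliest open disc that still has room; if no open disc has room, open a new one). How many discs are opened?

  60 → disc 1 (new)  [load 60/190]
  80 → disc 1  [load 140/190]
  110 → disc 2 (new)  [load 110/190]
  50 → disc 1  [load 190/190]
  70 → disc 2  [load 180/190]
  60 → disc 3 (new)  [load 60/190]
  90 → disc 3  [load 150/190]
  60 → disc 4 (new)  [load 60/190]
  40 → disc 3  [load 190/190]
  160 → disc 5 (new)  [load 160/190]
  90 → disc 4  [load 150/190]
5 discs opened.

5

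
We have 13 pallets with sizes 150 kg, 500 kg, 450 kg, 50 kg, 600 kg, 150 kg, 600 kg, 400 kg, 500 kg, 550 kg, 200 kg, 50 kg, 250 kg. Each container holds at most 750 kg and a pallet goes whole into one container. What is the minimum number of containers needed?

7

Total = 600 + 600 + 550 + 500 + 500 + 450 + 400 + 250 + 200 + 150 + 150 + 50 + 50 = 4450 kg.
Lower bound: ⌈4450/750⌉ = 6 containers.
Also, 7 pallets each exceed 375 kg, and no two of those can share a container, so at least 7 containers are needed.
A packing using 7 containers:
  container 1: 600 + 150 = 750
  container 2: 600 + 150 = 750
  container 3: 550 + 200 = 750
  container 4: 500 + 250 = 750
  container 5: 500 + 50 + 50 = 600
  container 6: 450 = 450
  container 7: 400 = 400
This matches the lower bound, so 7 is optimal.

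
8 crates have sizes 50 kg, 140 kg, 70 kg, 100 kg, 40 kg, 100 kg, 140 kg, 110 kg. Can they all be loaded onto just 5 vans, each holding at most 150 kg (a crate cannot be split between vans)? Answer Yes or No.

No

Total = 750 kg; ⌈750/150⌉ = 5.
The bound of 5 does not rule out 5, but exhaustive search shows no assignment into 5 vans of capacity 150 kg exists — the minimum is 6.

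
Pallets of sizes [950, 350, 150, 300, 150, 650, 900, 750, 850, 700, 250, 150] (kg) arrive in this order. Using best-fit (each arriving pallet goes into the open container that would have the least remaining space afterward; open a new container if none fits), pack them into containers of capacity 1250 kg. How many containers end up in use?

7

  950 → container 1 (new)  [load 950/1250]
  350 → container 2 (new)  [load 350/1250]
  150 → container 1  [load 1100/1250]
  300 → container 2  [load 650/1250]
  150 → container 1  [load 1250/1250]
  650 → container 3 (new)  [load 650/1250]
  900 → container 4 (new)  [load 900/1250]
  750 → container 5 (new)  [load 750/1250]
  850 → container 6 (new)  [load 850/1250]
  700 → container 7 (new)  [load 700/1250]
  250 → container 4  [load 1150/1250]
  150 → container 6  [load 1000/1250]
7 containers opened.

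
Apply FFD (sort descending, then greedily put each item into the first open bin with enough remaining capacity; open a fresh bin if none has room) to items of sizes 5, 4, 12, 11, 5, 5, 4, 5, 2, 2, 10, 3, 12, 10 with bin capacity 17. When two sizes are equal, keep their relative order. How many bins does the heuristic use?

Sorted descending: 12, 12, 11, 10, 10, 5, 5, 5, 5, 4, 4, 3, 2, 2.
  12 → bin 1 (new)  [load 12/17]
  12 → bin 2 (new)  [load 12/17]
  11 → bin 3 (new)  [load 11/17]
  10 → bin 4 (new)  [load 10/17]
  10 → bin 5 (new)  [load 10/17]
  5 → bin 1  [load 17/17]
  5 → bin 2  [load 17/17]
  5 → bin 3  [load 16/17]
  5 → bin 4  [load 15/17]
  4 → bin 5  [load 14/17]
  4 → bin 6 (new)  [load 4/17]
  3 → bin 5  [load 17/17]
  2 → bin 4  [load 17/17]
  2 → bin 6  [load 6/17]
6 bins opened.

6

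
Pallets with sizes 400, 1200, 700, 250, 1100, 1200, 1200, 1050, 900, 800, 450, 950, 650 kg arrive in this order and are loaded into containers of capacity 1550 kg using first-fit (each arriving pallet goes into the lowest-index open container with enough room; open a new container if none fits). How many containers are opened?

9

  400 → container 1 (new)  [load 400/1550]
  1200 → container 2 (new)  [load 1200/1550]
  700 → container 1  [load 1100/1550]
  250 → container 1  [load 1350/1550]
  1100 → container 3 (new)  [load 1100/1550]
  1200 → container 4 (new)  [load 1200/1550]
  1200 → container 5 (new)  [load 1200/1550]
  1050 → container 6 (new)  [load 1050/1550]
  900 → container 7 (new)  [load 900/1550]
  800 → container 8 (new)  [load 800/1550]
  450 → container 3  [load 1550/1550]
  950 → container 9 (new)  [load 950/1550]
  650 → container 7  [load 1550/1550]
9 containers opened.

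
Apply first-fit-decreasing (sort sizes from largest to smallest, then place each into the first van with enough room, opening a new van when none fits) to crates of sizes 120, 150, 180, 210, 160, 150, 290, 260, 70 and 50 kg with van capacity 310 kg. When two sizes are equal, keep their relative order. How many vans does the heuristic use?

Sorted descending: 290, 260, 210, 180, 160, 150, 150, 120, 70, 50.
  290 → van 1 (new)  [load 290/310]
  260 → van 2 (new)  [load 260/310]
  210 → van 3 (new)  [load 210/310]
  180 → van 4 (new)  [load 180/310]
  160 → van 5 (new)  [load 160/310]
  150 → van 5  [load 310/310]
  150 → van 6 (new)  [load 150/310]
  120 → van 4  [load 300/310]
  70 → van 3  [load 280/310]
  50 → van 2  [load 310/310]
6 vans opened.

6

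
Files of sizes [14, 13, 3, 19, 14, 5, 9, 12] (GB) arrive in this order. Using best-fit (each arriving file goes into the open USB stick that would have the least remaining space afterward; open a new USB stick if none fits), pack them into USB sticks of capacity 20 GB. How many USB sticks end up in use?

  14 → USB stick 1 (new)  [load 14/20]
  13 → USB stick 2 (new)  [load 13/20]
  3 → USB stick 1  [load 17/20]
  19 → USB stick 3 (new)  [load 19/20]
  14 → USB stick 4 (new)  [load 14/20]
  5 → USB stick 4  [load 19/20]
  9 → USB stick 5 (new)  [load 9/20]
  12 → USB stick 6 (new)  [load 12/20]
6 USB sticks opened.

6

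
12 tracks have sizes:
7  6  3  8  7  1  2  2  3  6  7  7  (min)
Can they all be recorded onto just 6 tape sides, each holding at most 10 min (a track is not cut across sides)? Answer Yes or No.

No

Total = 59 min; ⌈59/10⌉ = 6.
7 tracks each exceed half the capacity and cannot share a side, forcing at least 7 tape sides.
At least 7 tape sides are required, but only 6 are allowed.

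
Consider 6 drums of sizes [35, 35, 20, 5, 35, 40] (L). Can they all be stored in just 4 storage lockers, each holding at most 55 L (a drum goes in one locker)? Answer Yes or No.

A valid assignment using 4 storage lockers:
  locker 1: 40 + 5 = 45
  locker 2: 35 + 20 = 55
  locker 3: 35 = 35
  locker 4: 35 = 35
Every load is within 55 L, so 4 storage lockers suffice.

Yes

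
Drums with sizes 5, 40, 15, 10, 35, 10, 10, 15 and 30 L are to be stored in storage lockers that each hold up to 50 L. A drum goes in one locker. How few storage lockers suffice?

4

Total = 40 + 35 + 30 + 15 + 15 + 10 + 10 + 10 + 5 = 170 L.
Lower bound: ⌈170/50⌉ = 4 storage lockers.
A packing using 4 storage lockers:
  locker 1: 40 + 10 = 50
  locker 2: 35 + 15 = 50
  locker 3: 30 + 15 + 5 = 50
  locker 4: 10 + 10 = 20
This matches the lower bound, so 4 is optimal.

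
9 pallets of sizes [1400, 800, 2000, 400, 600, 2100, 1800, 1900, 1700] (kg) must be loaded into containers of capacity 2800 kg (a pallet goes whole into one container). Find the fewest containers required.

6

Total = 2100 + 2000 + 1900 + 1800 + 1700 + 1400 + 800 + 600 + 400 = 12700 kg.
Lower bound: ⌈12700/2800⌉ = 5 containers.
A packing using 6 containers:
  container 1: 2100 + 600 = 2700
  container 2: 2000 + 800 = 2800
  container 3: 1900 + 400 = 2300
  container 4: 1800 = 1800
  container 5: 1700 = 1700
  container 6: 1400 = 1400
No arrangement into 5 containers stays within capacity, so 6 is optimal.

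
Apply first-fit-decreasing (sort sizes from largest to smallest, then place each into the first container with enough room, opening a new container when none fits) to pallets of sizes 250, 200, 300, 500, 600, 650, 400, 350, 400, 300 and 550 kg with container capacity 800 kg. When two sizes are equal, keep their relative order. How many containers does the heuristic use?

Sorted descending: 650, 600, 550, 500, 400, 400, 350, 300, 300, 250, 200.
  650 → container 1 (new)  [load 650/800]
  600 → container 2 (new)  [load 600/800]
  550 → container 3 (new)  [load 550/800]
  500 → container 4 (new)  [load 500/800]
  400 → container 5 (new)  [load 400/800]
  400 → container 5  [load 800/800]
  350 → container 6 (new)  [load 350/800]
  300 → container 4  [load 800/800]
  300 → container 6  [load 650/800]
  250 → container 3  [load 800/800]
  200 → container 2  [load 800/800]
6 containers opened.

6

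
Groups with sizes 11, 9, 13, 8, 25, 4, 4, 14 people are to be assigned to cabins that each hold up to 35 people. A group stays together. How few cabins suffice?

3

Total = 25 + 14 + 13 + 11 + 9 + 8 + 4 + 4 = 88 people.
Lower bound: ⌈88/35⌉ = 3 cabins.
A packing using 3 cabins:
  cabin 1: 25 + 9 = 34
  cabin 2: 14 + 13 + 8 = 35
  cabin 3: 11 + 4 + 4 = 19
This matches the lower bound, so 3 is optimal.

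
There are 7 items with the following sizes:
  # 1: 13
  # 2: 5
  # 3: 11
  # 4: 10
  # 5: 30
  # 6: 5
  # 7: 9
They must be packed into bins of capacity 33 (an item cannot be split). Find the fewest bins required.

3

Total = 30 + 13 + 11 + 10 + 9 + 5 + 5 = 83.
Lower bound: ⌈83/33⌉ = 3 bins.
A packing using 3 bins:
  bin 1: 30 = 30
  bin 2: 13 + 11 + 9 = 33
  bin 3: 10 + 5 + 5 = 20
This matches the lower bound, so 3 is optimal.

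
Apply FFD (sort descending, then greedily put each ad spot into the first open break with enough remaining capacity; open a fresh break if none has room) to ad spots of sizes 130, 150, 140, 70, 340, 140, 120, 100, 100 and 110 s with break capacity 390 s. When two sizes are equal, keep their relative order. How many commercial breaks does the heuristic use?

4

Sorted descending: 340, 150, 140, 140, 130, 120, 110, 100, 100, 70.
  340 → break 1 (new)  [load 340/390]
  150 → break 2 (new)  [load 150/390]
  140 → break 2  [load 290/390]
  140 → break 3 (new)  [load 140/390]
  130 → break 3  [load 270/390]
  120 → break 3  [load 390/390]
  110 → break 4 (new)  [load 110/390]
  100 → break 2  [load 390/390]
  100 → break 4  [load 210/390]
  70 → break 4  [load 280/390]
4 commercial breaks opened.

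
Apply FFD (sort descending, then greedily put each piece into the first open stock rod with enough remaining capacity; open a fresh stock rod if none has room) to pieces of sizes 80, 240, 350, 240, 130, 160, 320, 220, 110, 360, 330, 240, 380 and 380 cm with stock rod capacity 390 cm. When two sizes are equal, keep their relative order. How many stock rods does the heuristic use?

10

Sorted descending: 380, 380, 360, 350, 330, 320, 240, 240, 240, 220, 160, 130, 110, 80.
  380 → stock rod 1 (new)  [load 380/390]
  380 → stock rod 2 (new)  [load 380/390]
  360 → stock rod 3 (new)  [load 360/390]
  350 → stock rod 4 (new)  [load 350/390]
  330 → stock rod 5 (new)  [load 330/390]
  320 → stock rod 6 (new)  [load 320/390]
  240 → stock rod 7 (new)  [load 240/390]
  240 → stock rod 8 (new)  [load 240/390]
  240 → stock rod 9 (new)  [load 240/390]
  220 → stock rod 10 (new)  [load 220/390]
  160 → stock rod 10  [load 380/390]
  130 → stock rod 7  [load 370/390]
  110 → stock rod 8  [load 350/390]
  80 → stock rod 9  [load 320/390]
10 stock rods opened.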